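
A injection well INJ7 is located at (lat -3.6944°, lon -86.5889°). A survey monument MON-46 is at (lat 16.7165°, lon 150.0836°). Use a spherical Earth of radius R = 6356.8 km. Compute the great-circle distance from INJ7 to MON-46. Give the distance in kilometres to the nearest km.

13639 km

Δφ = 20.4109°,  Δλ = -123.3275°
a = sin²(Δφ/2) + cos φ₁ cos φ₂ sin²(Δλ/2) = 0.771823
c = 2·arcsin(√a) = 2.145571 rad = 122.9321°
d = R·c = 6356.8 × 2.145571 = 13639.0 km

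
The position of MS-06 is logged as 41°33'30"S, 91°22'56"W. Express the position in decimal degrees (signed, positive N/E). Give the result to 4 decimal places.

-41.5583°, -91.3822°

lat: 41.5583° S → -41.5583°
lon: 91.3822° W → -91.3822°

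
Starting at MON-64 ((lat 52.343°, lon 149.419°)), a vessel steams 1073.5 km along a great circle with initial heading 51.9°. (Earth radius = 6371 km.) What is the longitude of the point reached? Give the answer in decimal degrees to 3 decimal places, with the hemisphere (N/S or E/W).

δ = d/R = 1073.5/6371 = 0.168498 rad
φ₂ = arcsin(sin φ₁ cos δ + cos φ₁ sin δ cos θ)
   = arcsin(0.79168·0.98584 + 0.61093·0.16770·0.61704) = 57.53168°
λ₂ = λ₁ + atan2(sin θ sin δ cos φ₁, cos δ − sin φ₁ sin φ₂) = 163.64996°

163.650°E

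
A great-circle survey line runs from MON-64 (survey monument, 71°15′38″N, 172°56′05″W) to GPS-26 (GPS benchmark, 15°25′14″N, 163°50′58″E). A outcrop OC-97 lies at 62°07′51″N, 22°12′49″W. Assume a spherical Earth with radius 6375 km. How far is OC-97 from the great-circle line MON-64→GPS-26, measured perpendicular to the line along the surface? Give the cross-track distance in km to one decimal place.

MON-64: φ = +71.26056°, λ = -172.93472°
GPS-26: φ = +15.42056°, λ = +163.84944°
OC-97: φ = +62.13083°, λ = -22.21361°
δ₁₃ = central angle MON-64→OC-97 = 0.786731 rad  (haversine)
θ₁₃ = bearing MON-64→OC-97 = 18.837°,  θ₁₂ = bearing MON-64→GPS-26 = 206.761°
dₓₜ = R·arcsin(sin δ₁₃ · sin(θ₁₃ − θ₁₂)) = 6375·arcsin(0.70805·sin(-187.924°)) = 623.266 km
|dₓₜ| = 623.266 km

623.3 km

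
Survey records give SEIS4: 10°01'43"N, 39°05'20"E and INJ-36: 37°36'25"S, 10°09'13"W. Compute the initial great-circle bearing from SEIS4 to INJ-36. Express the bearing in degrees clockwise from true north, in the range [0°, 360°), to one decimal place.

221.0°

SEIS4: φ = +10.02861°, λ = +39.08889°
INJ-36: φ = -37.60694°, λ = -10.15361°
Δλ = -49.2425°
y = sin Δλ · cos φ₂ = -0.600087
x = cos φ₁ sin φ₂ − sin φ₁ cos φ₂ cos Δλ = -0.690983
θ = atan2(y, x) = -139.0272° → 220.9728° (mod 360°)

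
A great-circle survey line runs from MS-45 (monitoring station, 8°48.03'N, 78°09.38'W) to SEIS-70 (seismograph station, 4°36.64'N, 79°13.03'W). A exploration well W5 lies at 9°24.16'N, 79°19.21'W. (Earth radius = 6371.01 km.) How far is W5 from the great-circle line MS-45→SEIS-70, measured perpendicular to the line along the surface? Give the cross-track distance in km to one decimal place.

140.2 km

MS-45: φ = +8.80050°, λ = -78.15633°
SEIS-70: φ = +4.61067°, λ = -79.21717°
W5: φ = +9.40267°, λ = -79.32017°
δ₁₃ = central angle MS-45→W5 = 0.022644 rad  (haversine)
θ₁₃ = bearing MS-45→W5 = 297.746°,  θ₁₂ = bearing MS-45→SEIS-70 = 194.180°
dₓₜ = R·arcsin(sin δ₁₃ · sin(θ₁₃ − θ₁₂)) = 6371.01·arcsin(0.02264·sin(103.565°)) = 140.238 km
|dₓₜ| = 140.238 km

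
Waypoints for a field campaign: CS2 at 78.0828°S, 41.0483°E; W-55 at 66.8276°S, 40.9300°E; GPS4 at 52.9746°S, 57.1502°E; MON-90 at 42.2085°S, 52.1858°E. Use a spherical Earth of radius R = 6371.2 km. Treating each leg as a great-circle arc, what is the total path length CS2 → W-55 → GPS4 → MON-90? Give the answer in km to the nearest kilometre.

CS2→W-55: c = 0.196441 rad, d = 1251.57 km
W-55→GPS4: c = 0.278455 rad, d = 1774.09 km
GPS4→MON-90: c = 0.196660 rad, d = 1252.96 km
Total = 1251.57 + 1774.09 + 1252.96 = 4278.61 km

4279 km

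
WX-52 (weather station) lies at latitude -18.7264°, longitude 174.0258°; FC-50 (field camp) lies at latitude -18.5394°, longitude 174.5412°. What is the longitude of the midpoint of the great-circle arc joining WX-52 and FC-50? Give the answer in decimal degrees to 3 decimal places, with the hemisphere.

174.284°E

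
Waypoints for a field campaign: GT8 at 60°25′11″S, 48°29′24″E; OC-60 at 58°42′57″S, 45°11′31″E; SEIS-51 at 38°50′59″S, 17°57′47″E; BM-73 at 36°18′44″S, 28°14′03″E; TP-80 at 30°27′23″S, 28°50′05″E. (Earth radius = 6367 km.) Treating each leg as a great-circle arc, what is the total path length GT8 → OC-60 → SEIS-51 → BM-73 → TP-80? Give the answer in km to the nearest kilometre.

4799 km

GT8: φ = -60.41972°, λ = +48.49000°
OC-60: φ = -58.71583°, λ = +45.19194°
SEIS-51: φ = -38.84972°, λ = +17.96306°
BM-73: φ = -36.31222°, λ = +28.23417°
TP-80: φ = -30.45639°, λ = +28.83472°
GT8→OC-60: c = 0.041637 rad, d = 265.11 km
OC-60→SEIS-51: c = 0.460851 rad, d = 2934.24 km
SEIS-51→BM-73: c = 0.148711 rad, d = 946.84 km
BM-73→TP-80: c = 0.102577 rad, d = 653.11 km
Total = 265.11 + 2934.24 + 946.84 + 653.11 = 4799.29 km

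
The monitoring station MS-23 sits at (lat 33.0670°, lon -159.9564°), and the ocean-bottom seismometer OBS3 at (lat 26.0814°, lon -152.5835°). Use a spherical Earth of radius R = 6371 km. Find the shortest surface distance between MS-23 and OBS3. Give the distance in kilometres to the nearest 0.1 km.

1053.7 km

Δφ = -6.9856°,  Δλ = 7.3729°
a = sin²(Δφ/2) + cos φ₁ cos φ₂ sin²(Δλ/2) = 0.006823
c = 2·arcsin(√a) = 0.165395 rad = 9.4764°
d = R·c = 6371 × 0.165395 = 1053.7 km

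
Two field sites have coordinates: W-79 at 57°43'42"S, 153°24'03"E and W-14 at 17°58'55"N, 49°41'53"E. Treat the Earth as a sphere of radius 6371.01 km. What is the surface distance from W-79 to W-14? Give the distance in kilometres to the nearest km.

12500 km

W-79: φ = -57.72833°, λ = +153.40083°
W-14: φ = +17.98194°, λ = +49.69806°
Δφ = 75.7103°,  Δλ = -103.7028°
a = sin²(Δφ/2) + cos φ₁ cos φ₂ sin²(Δλ/2) = 0.690666
c = 2·arcsin(√a) = 1.962033 rad = 112.4162°
d = R·c = 6371.01 × 1.962033 = 12500.1 km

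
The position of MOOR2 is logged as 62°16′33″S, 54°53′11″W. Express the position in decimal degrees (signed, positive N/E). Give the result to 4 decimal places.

lat: 62.2758° S → -62.2758°
lon: 54.8864° W → -54.8864°

-62.2758°, -54.8864°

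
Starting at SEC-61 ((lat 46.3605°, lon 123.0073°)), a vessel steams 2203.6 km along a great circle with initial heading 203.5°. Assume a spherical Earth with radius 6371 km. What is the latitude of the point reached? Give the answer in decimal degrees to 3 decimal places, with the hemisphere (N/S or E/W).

27.793°N

δ = d/R = 2203.6/6371 = 0.345880 rad
φ₂ = arcsin(sin φ₁ cos δ + cos φ₁ sin δ cos θ)
   = arcsin(0.72370·0.94078 + 0.69012·0.33902·-0.91706) = 27.79279°
λ₂ = λ₁ + atan2(sin θ sin δ cos φ₁, cos δ − sin φ₁ sin φ₂) = 114.21724°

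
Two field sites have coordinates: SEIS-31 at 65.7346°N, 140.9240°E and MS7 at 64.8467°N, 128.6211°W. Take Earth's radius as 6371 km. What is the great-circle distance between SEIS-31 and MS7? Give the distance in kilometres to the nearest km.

Δφ = -0.8879°,  Δλ = 90.4549°
a = sin²(Δφ/2) + cos φ₁ cos φ₂ sin²(Δλ/2) = 0.088092
c = 2·arcsin(√a) = 0.602685 rad = 34.5313°
d = R·c = 6371 × 0.602685 = 3839.7 km

3840 km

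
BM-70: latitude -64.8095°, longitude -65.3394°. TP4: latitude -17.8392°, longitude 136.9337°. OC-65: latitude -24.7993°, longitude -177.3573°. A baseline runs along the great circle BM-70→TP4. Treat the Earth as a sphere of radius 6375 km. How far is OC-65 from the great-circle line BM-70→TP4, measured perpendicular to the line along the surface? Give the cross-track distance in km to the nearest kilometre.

4166 km

δ₁₃ = central angle BM-70→OC-65 = 1.333887 rad  (haversine)
θ₁₃ = bearing BM-70→OC-65 = 239.969°,  θ₁₂ = bearing BM-70→TP4 = 201.256°
dₓₜ = R·arcsin(sin δ₁₃ · sin(θ₁₃ − θ₁₂)) = 6375·arcsin(0.97207·sin(38.713°)) = 4165.960 km
|dₓₜ| = 4165.960 km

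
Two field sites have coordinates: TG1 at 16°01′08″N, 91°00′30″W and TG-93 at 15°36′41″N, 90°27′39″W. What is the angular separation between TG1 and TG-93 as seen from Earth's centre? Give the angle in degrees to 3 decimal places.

TG1: φ = +16.01889°, λ = -91.00833°
TG-93: φ = +15.61139°, λ = -90.46083°
Δφ = -0.4075°,  Δλ = 0.5475°
a = sin²(Δφ/2) + cos φ₁ cos φ₂ sin²(Δλ/2) = 0.000034
c = 2·arcsin(√a) = 0.011624 rad = 0.6660°

0.666°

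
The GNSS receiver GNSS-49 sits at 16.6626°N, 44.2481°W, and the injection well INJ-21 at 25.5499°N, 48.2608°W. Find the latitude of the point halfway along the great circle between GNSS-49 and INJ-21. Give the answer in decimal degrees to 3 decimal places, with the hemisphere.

Bx = cos φ₂ cos Δλ = 0.899998,  By = cos φ₂ sin Δλ = -0.063134
φₘ = atan2(sin φ₁ + sin φ₂, √((cos φ₁ + Bx)² + By²)) = 21.11805°
λₘ = λ₁ + atan2(By, cos φ₁ + Bx) = -46.19424°

21.118°N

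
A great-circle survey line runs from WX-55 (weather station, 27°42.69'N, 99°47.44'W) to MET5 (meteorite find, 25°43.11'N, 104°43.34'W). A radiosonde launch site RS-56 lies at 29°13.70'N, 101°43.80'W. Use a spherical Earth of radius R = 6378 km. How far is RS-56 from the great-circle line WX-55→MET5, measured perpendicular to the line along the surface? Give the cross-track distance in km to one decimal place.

WX-55: φ = +27.71150°, λ = -99.79067°
MET5: φ = +25.71850°, λ = -104.72233°
RS-56: φ = +29.22833°, λ = -101.73000°
δ₁₃ = central angle WX-55→RS-56 = 0.039825 rad  (haversine)
θ₁₃ = bearing WX-55→RS-56 = 312.120°,  θ₁₂ = bearing WX-55→MET5 = 246.781°
dₓₜ = R·arcsin(sin δ₁₃ · sin(θ₁₃ − θ₁₂)) = 6378·arcsin(0.03981·sin(65.339°)) = 230.828 km
|dₓₜ| = 230.828 km

230.8 km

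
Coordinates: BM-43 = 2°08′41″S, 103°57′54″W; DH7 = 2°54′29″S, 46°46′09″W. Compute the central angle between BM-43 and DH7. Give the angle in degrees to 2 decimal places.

BM-43: φ = -2.14472°, λ = -103.96500°
DH7: φ = -2.90806°, λ = -46.76917°
Δφ = -0.7633°,  Δλ = 57.1958°
a = sin²(Δφ/2) + cos φ₁ cos φ₂ sin²(Δλ/2) = 0.228704
c = 2·arcsin(√a) = 0.997277 rad = 57.1398°

57.14°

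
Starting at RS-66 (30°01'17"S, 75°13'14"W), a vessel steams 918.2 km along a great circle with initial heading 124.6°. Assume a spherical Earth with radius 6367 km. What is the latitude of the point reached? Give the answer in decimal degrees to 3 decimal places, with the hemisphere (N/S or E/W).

RS-66: φ = -30.02139°, λ = -75.22056°
δ = d/R = 918.2/6367 = 0.144212 rad
φ₂ = arcsin(sin φ₁ cos δ + cos φ₁ sin δ cos θ)
   = arcsin(-0.50032·0.98962 + 0.86584·0.14371·-0.56784) = -34.45701°
λ₂ = λ₁ + atan2(sin θ sin δ cos φ₁, cos δ − sin φ₁ sin φ₂) = -66.97207°

34.457°S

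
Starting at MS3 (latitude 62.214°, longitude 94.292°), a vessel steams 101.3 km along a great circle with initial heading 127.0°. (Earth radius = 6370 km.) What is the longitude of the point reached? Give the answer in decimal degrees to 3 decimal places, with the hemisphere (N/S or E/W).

95.825°E

δ = d/R = 101.3/6370 = 0.015903 rad
φ₂ = arcsin(sin φ₁ cos δ + cos φ₁ sin δ cos θ)
   = arcsin(0.88469·0.99987 + 0.46617·0.01590·-0.60182) = 61.65706°
λ₂ = λ₁ + atan2(sin θ sin δ cos φ₁, cos δ − sin φ₁ sin φ₂) = 95.82489°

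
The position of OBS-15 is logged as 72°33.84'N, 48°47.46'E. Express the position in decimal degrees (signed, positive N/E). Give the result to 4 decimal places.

+72.5640°, +48.7910°

lat: 72.5640° N → +72.5640°
lon: 48.7910° E → +48.7910°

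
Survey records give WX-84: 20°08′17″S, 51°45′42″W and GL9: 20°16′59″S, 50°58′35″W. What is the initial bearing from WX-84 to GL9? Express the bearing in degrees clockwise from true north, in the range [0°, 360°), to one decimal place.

101.3°

WX-84: φ = -20.13806°, λ = -51.76167°
GL9: φ = -20.28306°, λ = -50.97639°
Δλ = 0.7853°
y = sin Δλ · cos φ₂ = 0.012855
x = cos φ₁ sin φ₂ − sin φ₁ cos φ₂ cos Δλ = -0.002561
θ = atan2(y, x) = 101.2670° → 101.2670° (mod 360°)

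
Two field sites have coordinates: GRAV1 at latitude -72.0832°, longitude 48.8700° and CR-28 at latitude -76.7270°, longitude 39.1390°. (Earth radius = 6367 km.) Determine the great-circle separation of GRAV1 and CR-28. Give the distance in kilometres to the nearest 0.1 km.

Δφ = -4.6438°,  Δλ = -9.7310°
a = sin²(Δφ/2) + cos φ₁ cos φ₂ sin²(Δλ/2) = 0.002149
c = 2·arcsin(√a) = 0.092758 rad = 5.3146°
d = R·c = 6367 × 0.092758 = 590.6 km

590.6 km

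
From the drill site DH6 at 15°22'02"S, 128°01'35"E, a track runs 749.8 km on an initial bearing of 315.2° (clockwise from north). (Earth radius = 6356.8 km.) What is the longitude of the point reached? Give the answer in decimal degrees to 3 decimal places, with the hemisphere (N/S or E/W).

123.188°E

DH6: φ = -15.36722°, λ = +128.02639°
δ = d/R = 749.8/6356.8 = 0.117952 rad
φ₂ = arcsin(sin φ₁ cos δ + cos φ₁ sin δ cos θ)
   = arcsin(-0.26500·0.99305 + 0.96425·0.11768·0.70957) = -10.52398°
λ₂ = λ₁ + atan2(sin θ sin δ cos φ₁, cos δ − sin φ₁ sin φ₂) = 123.18835°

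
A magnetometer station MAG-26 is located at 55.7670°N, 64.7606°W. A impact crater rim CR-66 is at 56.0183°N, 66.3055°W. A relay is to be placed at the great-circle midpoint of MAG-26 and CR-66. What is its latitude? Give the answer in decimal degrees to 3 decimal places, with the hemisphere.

Bx = cos φ₂ cos Δλ = 0.558725,  By = cos φ₂ sin Δλ = -0.015069
φₘ = atan2(sin φ₁ + sin φ₂, √((cos φ₁ + Bx)² + By²)) = 55.89507°
λₘ = λ₁ + atan2(By, cos φ₁ + Bx) = -65.53055°

55.895°N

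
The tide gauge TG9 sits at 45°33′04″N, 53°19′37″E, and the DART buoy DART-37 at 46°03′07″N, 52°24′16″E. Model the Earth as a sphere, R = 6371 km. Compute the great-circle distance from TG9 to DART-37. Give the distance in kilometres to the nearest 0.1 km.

TG9: φ = +45.55111°, λ = +53.32694°
DART-37: φ = +46.05194°, λ = +52.40444°
Δφ = 0.5008°,  Δλ = -0.9225°
a = sin²(Δφ/2) + cos φ₁ cos φ₂ sin²(Δλ/2) = 0.000051
c = 2·arcsin(√a) = 0.014227 rad = 0.8151°
d = R·c = 6371 × 0.014227 = 90.6 km

90.6 km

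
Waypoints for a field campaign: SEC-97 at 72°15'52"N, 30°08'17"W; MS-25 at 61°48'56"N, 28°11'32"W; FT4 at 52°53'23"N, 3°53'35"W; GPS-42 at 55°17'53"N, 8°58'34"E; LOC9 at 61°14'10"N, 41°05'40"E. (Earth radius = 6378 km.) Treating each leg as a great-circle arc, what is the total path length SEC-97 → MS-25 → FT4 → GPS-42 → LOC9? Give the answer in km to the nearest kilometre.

SEC-97: φ = +72.26444°, λ = -30.13806°
MS-25: φ = +61.81556°, λ = -28.19222°
FT4: φ = +52.88972°, λ = -3.89306°
GPS-42: φ = +55.29806°, λ = +8.97611°
LOC9: φ = +61.23611°, λ = +41.09444°
SEC-97→MS-25: c = 0.182824 rad, d = 1166.05 km
MS-25→FT4: c = 0.274192 rad, d = 1748.80 km
FT4→GPS-42: c = 0.138033 rad, d = 880.37 km
GPS-42→LOC9: c = 0.308775 rad, d = 1969.37 km
Total = 1166.05 + 1748.80 + 880.37 + 1969.37 = 5764.59 km

5765 km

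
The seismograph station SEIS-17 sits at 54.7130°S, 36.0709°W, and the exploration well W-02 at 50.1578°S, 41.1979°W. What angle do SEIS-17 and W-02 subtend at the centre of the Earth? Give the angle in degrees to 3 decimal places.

Δφ = 4.5552°,  Δλ = -5.1270°
a = sin²(Δφ/2) + cos φ₁ cos φ₂ sin²(Δλ/2) = 0.002320
c = 2·arcsin(√a) = 0.096364 rad = 5.5213°

5.521°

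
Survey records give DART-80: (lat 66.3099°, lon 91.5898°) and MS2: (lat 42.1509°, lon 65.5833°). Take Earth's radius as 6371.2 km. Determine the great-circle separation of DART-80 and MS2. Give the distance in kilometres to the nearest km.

3123 km

Δφ = -24.1590°,  Δλ = -26.0065°
a = sin²(Δφ/2) + cos φ₁ cos φ₂ sin²(Δλ/2) = 0.058874
c = 2·arcsin(√a) = 0.490173 rad = 28.0849°
d = R·c = 6371.2 × 0.490173 = 3123.0 km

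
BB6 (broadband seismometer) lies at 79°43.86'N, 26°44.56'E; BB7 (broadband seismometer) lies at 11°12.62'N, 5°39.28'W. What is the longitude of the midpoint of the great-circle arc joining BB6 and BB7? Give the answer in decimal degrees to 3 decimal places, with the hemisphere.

BB6: φ = +79.73100°, λ = +26.74267°
BB7: φ = +11.21033°, λ = -5.65467°
Bx = cos φ₂ cos Δλ = 0.828243,  By = cos φ₂ sin Δλ = -0.525565
φₘ = atan2(sin φ₁ + sin φ₂, √((cos φ₁ + Bx)² + By²)) = 46.06280°
λₘ = λ₁ + atan2(By, cos φ₁ + Bx) = -0.82928°

0.829°W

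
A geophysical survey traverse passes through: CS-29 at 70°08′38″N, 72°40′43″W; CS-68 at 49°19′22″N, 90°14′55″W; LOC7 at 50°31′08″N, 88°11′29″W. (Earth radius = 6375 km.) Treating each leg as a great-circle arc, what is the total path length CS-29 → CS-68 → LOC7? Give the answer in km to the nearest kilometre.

2694 km

CS-29: φ = +70.14389°, λ = -72.67861°
CS-68: φ = +49.32278°, λ = -90.24861°
LOC7: φ = +50.51889°, λ = -88.19139°
CS-29→CS-68: c = 0.391424 rad, d = 2495.33 km
CS-68→LOC7: c = 0.031146 rad, d = 198.56 km
Total = 2495.33 + 198.56 = 2693.89 km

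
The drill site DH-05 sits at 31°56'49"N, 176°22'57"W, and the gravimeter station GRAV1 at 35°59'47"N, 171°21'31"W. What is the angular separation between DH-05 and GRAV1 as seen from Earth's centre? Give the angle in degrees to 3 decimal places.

5.808°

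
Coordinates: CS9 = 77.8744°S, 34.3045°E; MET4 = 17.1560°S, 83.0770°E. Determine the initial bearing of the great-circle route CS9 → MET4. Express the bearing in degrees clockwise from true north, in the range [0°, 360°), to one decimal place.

52.4°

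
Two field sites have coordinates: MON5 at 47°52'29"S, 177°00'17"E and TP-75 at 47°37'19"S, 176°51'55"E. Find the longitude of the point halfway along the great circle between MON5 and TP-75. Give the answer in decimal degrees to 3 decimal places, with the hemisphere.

176.935°E

MON5: φ = -47.87472°, λ = +177.00472°
TP-75: φ = -47.62194°, λ = +176.86528°
Bx = cos φ₂ cos Δλ = 0.674018,  By = cos φ₂ sin Δλ = -0.001640
φₘ = atan2(sin φ₁ + sin φ₂, √((cos φ₁ + Bx)² + By²)) = -47.74835°
λₘ = λ₁ + atan2(By, cos φ₁ + Bx) = 176.93483°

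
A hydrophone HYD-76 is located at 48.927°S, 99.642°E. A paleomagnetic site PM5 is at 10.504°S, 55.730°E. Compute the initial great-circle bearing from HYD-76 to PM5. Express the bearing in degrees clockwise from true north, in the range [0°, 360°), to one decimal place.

Δλ = -43.9120°
y = sin Δλ · cos φ₂ = -0.681930
x = cos φ₁ sin φ₂ − sin φ₁ cos φ₂ cos Δλ = 0.414216
θ = atan2(y, x) = -58.7248° → 301.2752° (mod 360°)

301.3°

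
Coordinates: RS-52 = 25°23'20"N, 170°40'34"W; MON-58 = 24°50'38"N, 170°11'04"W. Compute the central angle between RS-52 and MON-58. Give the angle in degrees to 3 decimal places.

RS-52: φ = +25.38889°, λ = -170.67611°
MON-58: φ = +24.84389°, λ = -170.18444°
Δφ = -0.5450°,  Δλ = 0.4917°
a = sin²(Δφ/2) + cos φ₁ cos φ₂ sin²(Δλ/2) = 0.000038
c = 2·arcsin(√a) = 0.012282 rad = 0.7037°

0.704°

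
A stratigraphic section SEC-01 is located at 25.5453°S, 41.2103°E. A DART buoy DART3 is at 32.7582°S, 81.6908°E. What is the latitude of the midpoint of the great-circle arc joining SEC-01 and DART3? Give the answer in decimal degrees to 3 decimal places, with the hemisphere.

30.729°S

Bx = cos φ₂ cos Δλ = 0.639658,  By = cos φ₂ sin Δλ = 0.545943
φₘ = atan2(sin φ₁ + sin φ₂, √((cos φ₁ + Bx)² + By²)) = -30.72877°
λₘ = λ₁ + atan2(By, cos φ₁ + Bx) = 60.70788°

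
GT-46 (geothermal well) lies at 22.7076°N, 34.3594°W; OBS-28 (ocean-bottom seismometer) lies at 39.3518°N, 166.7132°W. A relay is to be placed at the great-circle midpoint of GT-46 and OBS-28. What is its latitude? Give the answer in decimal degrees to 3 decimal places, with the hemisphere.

Bx = cos φ₂ cos Δλ = -0.520955,  By = cos φ₂ sin Δλ = -0.571444
φₘ = atan2(sin φ₁ + sin φ₂, √((cos φ₁ + Bx)² + By²)) = 55.60282°
λₘ = λ₁ + atan2(By, cos φ₁ + Bx) = -89.26516°

55.603°N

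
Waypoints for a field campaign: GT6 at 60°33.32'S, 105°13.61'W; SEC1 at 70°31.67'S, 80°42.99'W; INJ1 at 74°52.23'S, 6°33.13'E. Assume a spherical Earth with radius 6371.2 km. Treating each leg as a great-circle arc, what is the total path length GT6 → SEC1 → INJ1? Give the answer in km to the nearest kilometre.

4219 km

GT6: φ = -60.55533°, λ = -105.22683°
SEC1: φ = -70.52783°, λ = -80.71650°
INJ1: φ = -74.87050°, λ = +6.55217°
GT6→SEC1: c = 0.245054 rad, d = 1561.29 km
SEC1→INJ1: c = 0.417093 rad, d = 2657.38 km
Total = 1561.29 + 2657.38 = 4218.67 km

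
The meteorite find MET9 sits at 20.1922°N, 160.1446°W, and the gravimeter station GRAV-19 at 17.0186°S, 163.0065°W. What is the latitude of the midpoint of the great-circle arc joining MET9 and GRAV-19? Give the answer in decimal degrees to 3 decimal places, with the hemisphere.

1.587°N

Bx = cos φ₂ cos Δλ = 0.955017,  By = cos φ₂ sin Δλ = -0.047742
φₘ = atan2(sin φ₁ + sin φ₂, √((cos φ₁ + Bx)² + By²)) = 1.58729°
λₘ = λ₁ + atan2(By, cos φ₁ + Bx) = -161.58890°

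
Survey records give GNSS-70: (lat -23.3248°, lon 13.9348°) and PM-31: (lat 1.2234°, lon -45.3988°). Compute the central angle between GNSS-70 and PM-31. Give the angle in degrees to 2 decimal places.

62.63°

Δφ = 24.5482°,  Δλ = -59.3336°
a = sin²(Δφ/2) + cos φ₁ cos φ₂ sin²(Δλ/2) = 0.270102
c = 2·arcsin(√a) = 1.093032 rad = 62.6261°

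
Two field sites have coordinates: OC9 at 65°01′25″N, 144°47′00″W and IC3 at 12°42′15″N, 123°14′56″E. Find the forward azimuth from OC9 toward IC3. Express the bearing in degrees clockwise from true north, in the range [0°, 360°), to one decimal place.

OC9: φ = +65.02361°, λ = -144.78333°
IC3: φ = +12.70417°, λ = +123.24889°
Δλ = -91.9678°
y = sin Δλ · cos φ₂ = -0.974943
x = cos φ₁ sin φ₂ − sin φ₁ cos φ₂ cos Δλ = 0.123223
θ = atan2(y, x) = -82.7966° → 277.2034° (mod 360°)

277.2°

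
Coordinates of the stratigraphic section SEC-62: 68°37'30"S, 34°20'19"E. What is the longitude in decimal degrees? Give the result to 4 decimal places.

34.3386°E

34° + 20′/60 + 19″/3600 = 34 + 0.33333 + 0.00528 = 34.3386°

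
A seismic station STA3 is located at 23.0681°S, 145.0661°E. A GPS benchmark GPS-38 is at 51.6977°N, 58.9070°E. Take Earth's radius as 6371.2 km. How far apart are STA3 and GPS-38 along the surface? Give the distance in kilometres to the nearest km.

Δφ = 74.7658°,  Δλ = -86.1591°
a = sin²(Δφ/2) + cos φ₁ cos φ₂ sin²(Δλ/2) = 0.634643
c = 2·arcsin(√a) = 1.843448 rad = 105.6218°
d = R·c = 6371.2 × 1.843448 = 11745.0 km

11745 km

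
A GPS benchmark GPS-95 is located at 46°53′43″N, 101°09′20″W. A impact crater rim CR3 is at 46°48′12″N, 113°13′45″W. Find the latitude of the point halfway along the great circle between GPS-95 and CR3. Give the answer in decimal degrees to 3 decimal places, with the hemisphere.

47.008°N

GPS-95: φ = +46.89528°, λ = -101.15556°
CR3: φ = +46.80333°, λ = -113.22917°
Bx = cos φ₂ cos Δλ = 0.669363,  By = cos φ₂ sin Δλ = -0.143177
φₘ = atan2(sin φ₁ + sin φ₂, √((cos φ₁ + Bx)² + By²)) = 47.00825°
λₘ = λ₁ + atan2(By, cos φ₁ + Bx) = -107.19755°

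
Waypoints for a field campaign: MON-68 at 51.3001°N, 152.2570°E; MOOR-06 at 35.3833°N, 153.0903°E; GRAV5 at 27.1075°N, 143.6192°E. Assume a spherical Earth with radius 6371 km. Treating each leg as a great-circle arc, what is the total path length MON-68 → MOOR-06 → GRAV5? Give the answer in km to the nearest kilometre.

3057 km

MON-68→MOOR-06: c = 0.277997 rad, d = 1771.12 km
MOOR-06→GRAV5: c = 0.201867 rad, d = 1286.10 km
Total = 1771.12 + 1286.10 = 3057.21 km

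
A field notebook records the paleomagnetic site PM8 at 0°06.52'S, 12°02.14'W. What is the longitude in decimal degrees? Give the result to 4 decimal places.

12° + 2.14′/60 = 12 + 0.03567 = 12.0357°

12.0357°W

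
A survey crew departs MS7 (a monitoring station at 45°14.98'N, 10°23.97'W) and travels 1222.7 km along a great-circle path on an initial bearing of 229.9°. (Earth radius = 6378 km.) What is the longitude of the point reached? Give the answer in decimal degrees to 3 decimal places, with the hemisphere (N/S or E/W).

21.006°W

MS7: φ = +45.24967°, λ = -10.39950°
δ = d/R = 1222.7/6378 = 0.191706 rad
φ₂ = arcsin(sin φ₁ cos δ + cos φ₁ sin δ cos θ)
   = arcsin(0.71018·0.98168 + 0.70402·0.19053·-0.64412) = 37.64512°
λ₂ = λ₁ + atan2(sin θ sin δ cos φ₁, cos δ − sin φ₁ sin φ₂) = -21.00606°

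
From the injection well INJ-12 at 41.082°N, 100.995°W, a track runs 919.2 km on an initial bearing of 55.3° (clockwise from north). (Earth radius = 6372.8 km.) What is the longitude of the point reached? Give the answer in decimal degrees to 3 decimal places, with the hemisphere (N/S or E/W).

91.306°W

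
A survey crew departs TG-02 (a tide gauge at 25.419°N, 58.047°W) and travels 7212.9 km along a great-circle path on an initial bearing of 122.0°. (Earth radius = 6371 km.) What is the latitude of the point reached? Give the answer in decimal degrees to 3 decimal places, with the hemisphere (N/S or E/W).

14.537°S

δ = d/R = 7212.9/6371 = 1.132146 rad
φ₂ = arcsin(sin φ₁ cos δ + cos φ₁ sin δ cos θ)
   = arcsin(0.42923·0.42472 + 0.90319·0.90533·-0.52992) = -14.53685°
λ₂ = λ₁ + atan2(sin θ sin δ cos φ₁, cos δ − sin φ₁ sin φ₂) = -5.56602°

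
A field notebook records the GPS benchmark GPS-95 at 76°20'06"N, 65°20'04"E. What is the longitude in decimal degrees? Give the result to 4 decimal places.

65° + 20′/60 + 4″/3600 = 65 + 0.33333 + 0.00111 = 65.3344°

65.3344°E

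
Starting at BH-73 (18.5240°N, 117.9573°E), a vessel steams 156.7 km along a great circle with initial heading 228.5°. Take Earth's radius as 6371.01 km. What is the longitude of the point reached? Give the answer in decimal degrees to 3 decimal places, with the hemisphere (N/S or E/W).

116.850°E

δ = d/R = 156.7/6371.01 = 0.024596 rad
φ₂ = arcsin(sin φ₁ cos δ + cos φ₁ sin δ cos θ)
   = arcsin(0.31770·0.99970 + 0.94819·0.02459·-0.66262) = 17.58703°
λ₂ = λ₁ + atan2(sin θ sin δ cos φ₁, cos δ − sin φ₁ sin φ₂) = 116.85014°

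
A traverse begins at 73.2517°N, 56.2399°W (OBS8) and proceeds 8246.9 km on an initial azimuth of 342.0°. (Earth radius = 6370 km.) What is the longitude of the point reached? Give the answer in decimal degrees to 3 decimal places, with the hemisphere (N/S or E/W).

144.202°E

δ = d/R = 8246.9/6370 = 1.294647 rad
φ₂ = arcsin(sin φ₁ cos δ + cos φ₁ sin δ cos θ)
   = arcsin(0.95758·0.27265 + 0.28817·0.96211·0.95106) = 31.65259°
λ₂ = λ₁ + atan2(sin θ sin δ cos φ₁, cos δ − sin φ₁ sin φ₂) = 144.20238°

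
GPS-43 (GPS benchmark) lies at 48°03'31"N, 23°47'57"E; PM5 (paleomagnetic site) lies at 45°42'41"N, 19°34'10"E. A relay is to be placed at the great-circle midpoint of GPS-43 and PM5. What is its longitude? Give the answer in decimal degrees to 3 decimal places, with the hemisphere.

21.638°E

GPS-43: φ = +48.05861°, λ = +23.79917°
PM5: φ = +45.71139°, λ = +19.56944°
Bx = cos φ₂ cos Δλ = 0.696371,  By = cos φ₂ sin Δλ = -0.051502
φₘ = atan2(sin φ₁ + sin φ₂, √((cos φ₁ + Bx)² + By²)) = 46.90447°
λₘ = λ₁ + atan2(By, cos φ₁ + Bx) = 21.63801°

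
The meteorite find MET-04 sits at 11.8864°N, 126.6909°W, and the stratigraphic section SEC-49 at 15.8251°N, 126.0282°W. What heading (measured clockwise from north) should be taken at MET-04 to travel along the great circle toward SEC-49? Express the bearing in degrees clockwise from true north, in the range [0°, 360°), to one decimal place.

Δλ = 0.6627°
y = sin Δλ · cos φ₂ = 0.011128
x = cos φ₁ sin φ₂ − sin φ₁ cos φ₂ cos Δλ = 0.068702
θ = atan2(y, x) = 9.2003° → 9.2003° (mod 360°)

9.2°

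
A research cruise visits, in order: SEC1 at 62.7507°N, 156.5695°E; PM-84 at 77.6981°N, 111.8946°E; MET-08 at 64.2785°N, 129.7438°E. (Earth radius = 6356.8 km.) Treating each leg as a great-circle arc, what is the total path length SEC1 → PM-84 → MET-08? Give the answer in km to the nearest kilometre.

3857 km

SEC1→PM-84: c = 0.354038 rad, d = 2250.55 km
PM-84→MET-08: c = 0.252681 rad, d = 1606.24 km
Total = 2250.55 + 1606.24 = 3856.79 km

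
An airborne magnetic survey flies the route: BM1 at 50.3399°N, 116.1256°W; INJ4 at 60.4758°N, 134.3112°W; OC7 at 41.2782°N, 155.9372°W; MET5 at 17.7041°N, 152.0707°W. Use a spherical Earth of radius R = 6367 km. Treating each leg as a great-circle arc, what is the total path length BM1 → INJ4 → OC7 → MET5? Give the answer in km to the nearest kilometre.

6834 km

BM1→INJ4: c = 0.250925 rad, d = 1597.64 km
INJ4→OC7: c = 0.406977 rad, d = 2591.22 km
OC7→MET5: c = 0.415501 rad, d = 2645.50 km
Total = 1597.64 + 2591.22 + 2645.50 = 6834.36 km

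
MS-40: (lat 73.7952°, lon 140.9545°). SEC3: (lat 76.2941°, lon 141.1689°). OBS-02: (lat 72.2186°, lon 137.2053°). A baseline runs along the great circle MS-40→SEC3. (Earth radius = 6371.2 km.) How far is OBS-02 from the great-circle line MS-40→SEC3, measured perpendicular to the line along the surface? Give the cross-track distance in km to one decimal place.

δ₁₃ = central angle MS-40→OBS-02 = 0.033497 rad  (haversine)
θ₁₃ = bearing MS-40→OBS-02 = 216.602°,  θ₁₂ = bearing MS-40→SEC3 = 1.165°
dₓₜ = R·arcsin(sin δ₁₃ · sin(θ₁₃ − θ₁₂)) = 6371.2·arcsin(0.03349·sin(215.438°)) = -123.725 km
|dₓₜ| = 123.725 km

123.7 km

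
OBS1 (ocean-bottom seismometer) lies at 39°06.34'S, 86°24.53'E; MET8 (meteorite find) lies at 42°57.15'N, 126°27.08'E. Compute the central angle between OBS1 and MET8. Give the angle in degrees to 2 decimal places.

OBS1: φ = -39.10567°, λ = +86.40883°
MET8: φ = +42.95250°, λ = +126.45133°
Δφ = 82.0582°,  Δλ = 40.0425°
a = sin²(Δφ/2) + cos φ₁ cos φ₂ sin²(Δλ/2) = 0.497490
c = 2·arcsin(√a) = 1.565776 rad = 89.7124°

89.71°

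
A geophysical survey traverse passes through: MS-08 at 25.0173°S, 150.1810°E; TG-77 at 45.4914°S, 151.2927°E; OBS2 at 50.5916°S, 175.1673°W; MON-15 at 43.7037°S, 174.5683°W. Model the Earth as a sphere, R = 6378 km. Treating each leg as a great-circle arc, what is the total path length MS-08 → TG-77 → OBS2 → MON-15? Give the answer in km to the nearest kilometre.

MS-08→TG-77: c = 0.357682 rad, d = 2281.30 km
TG-77→OBS2: c = 0.397730 rad, d = 2536.72 km
OBS2→MON-15: c = 0.120425 rad, d = 768.07 km
Total = 2281.30 + 2536.72 + 768.07 = 5586.10 km

5586 km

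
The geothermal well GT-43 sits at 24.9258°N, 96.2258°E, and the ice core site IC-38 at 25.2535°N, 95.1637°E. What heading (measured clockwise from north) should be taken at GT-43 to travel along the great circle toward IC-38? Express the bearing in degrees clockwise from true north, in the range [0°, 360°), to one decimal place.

289.0°

Δλ = -1.0621°
y = sin Δλ · cos φ₂ = -0.016765
x = cos φ₁ sin φ₂ − sin φ₁ cos φ₂ cos Δλ = 0.005785
θ = atan2(y, x) = -70.9621° → 289.0379° (mod 360°)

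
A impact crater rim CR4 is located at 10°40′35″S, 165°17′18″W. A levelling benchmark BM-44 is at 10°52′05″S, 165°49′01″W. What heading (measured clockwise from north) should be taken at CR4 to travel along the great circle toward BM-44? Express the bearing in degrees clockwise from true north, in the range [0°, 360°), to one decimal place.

249.7°

CR4: φ = -10.67639°, λ = -165.28833°
BM-44: φ = -10.86806°, λ = -165.81694°
Δλ = -0.5286°
y = sin Δλ · cos φ₂ = -0.009060
x = cos φ₁ sin φ₂ − sin φ₁ cos φ₂ cos Δλ = -0.003353
θ = atan2(y, x) = -110.3078° → 249.6922° (mod 360°)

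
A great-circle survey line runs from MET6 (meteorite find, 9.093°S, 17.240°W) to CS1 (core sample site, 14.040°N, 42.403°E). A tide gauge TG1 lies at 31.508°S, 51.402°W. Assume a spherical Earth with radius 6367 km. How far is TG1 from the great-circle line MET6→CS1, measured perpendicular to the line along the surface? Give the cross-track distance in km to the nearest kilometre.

δ₁₃ = central angle MET6→TG1 = 0.677428 rad  (haversine)
θ₁₃ = bearing MET6→TG1 = 229.801°,  θ₁₂ = bearing MET6→CS1 = 69.257°
dₓₜ = R·arcsin(sin δ₁₃ · sin(θ₁₃ − θ₁₂)) = 6367·arcsin(0.62679·sin(160.544°)) = 1339.141 km
|dₓₜ| = 1339.141 km

1339 km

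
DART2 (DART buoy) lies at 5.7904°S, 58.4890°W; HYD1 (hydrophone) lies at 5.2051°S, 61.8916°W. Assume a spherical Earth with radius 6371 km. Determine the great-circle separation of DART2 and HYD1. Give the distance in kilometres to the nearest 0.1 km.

382.2 km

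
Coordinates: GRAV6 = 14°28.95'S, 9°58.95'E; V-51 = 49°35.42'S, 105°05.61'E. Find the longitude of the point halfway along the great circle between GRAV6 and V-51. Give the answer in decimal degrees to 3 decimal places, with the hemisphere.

45.325°E

GRAV6: φ = -14.48250°, λ = +9.98250°
V-51: φ = -49.59033°, λ = +105.09350°
Bx = cos φ₂ cos Δλ = -0.057750,  By = cos φ₂ sin Δλ = 0.645671
φₘ = atan2(sin φ₁ + sin φ₂, √((cos φ₁ + Bx)² + By²)) = -42.18378°
λₘ = λ₁ + atan2(By, cos φ₁ + Bx) = 45.32519°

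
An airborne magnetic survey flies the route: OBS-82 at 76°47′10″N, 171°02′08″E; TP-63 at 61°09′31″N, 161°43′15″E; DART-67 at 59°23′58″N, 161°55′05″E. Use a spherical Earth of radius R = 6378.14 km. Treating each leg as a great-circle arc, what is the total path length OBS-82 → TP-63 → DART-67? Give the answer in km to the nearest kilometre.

1970 km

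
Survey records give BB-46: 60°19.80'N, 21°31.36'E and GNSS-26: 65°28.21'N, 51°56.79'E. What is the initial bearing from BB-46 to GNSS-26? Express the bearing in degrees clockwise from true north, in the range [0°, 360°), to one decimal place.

BB-46: φ = +60.33000°, λ = +21.52267°
GNSS-26: φ = +65.47017°, λ = +51.94650°
Δλ = 30.4238°
y = sin Δλ · cos φ₂ = 0.210237
x = cos φ₁ sin φ₂ − sin φ₁ cos φ₂ cos Δλ = 0.139265
θ = atan2(y, x) = 56.4789° → 56.4789° (mod 360°)

56.5°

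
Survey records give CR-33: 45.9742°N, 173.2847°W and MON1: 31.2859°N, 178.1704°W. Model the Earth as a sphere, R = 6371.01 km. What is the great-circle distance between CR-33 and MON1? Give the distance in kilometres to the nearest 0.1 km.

1686.6 km

Δφ = -14.6883°,  Δλ = -4.8857°
a = sin²(Δφ/2) + cos φ₁ cos φ₂ sin²(Δλ/2) = 0.017419
c = 2·arcsin(√a) = 0.264736 rad = 15.1683°
d = R·c = 6371.01 × 0.264736 = 1686.6 km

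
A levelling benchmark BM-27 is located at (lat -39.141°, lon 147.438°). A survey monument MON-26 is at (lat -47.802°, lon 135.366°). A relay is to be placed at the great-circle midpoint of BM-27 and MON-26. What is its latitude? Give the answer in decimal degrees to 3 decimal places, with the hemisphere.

43.630°S

Bx = cos φ₂ cos Δλ = 0.656841,  By = cos φ₂ sin Δλ = -0.140479
φₘ = atan2(sin φ₁ + sin φ₂, √((cos φ₁ + Bx)² + By²)) = -43.62974°
λₘ = λ₁ + atan2(By, cos φ₁ + Bx) = 141.83692°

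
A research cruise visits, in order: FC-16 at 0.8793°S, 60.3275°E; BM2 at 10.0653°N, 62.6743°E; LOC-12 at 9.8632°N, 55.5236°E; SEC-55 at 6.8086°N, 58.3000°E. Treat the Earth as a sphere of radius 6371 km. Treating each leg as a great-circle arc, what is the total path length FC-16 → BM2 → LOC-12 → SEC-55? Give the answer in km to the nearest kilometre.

FC-16→BM2: c = 0.195321 rad, d = 1244.39 km
BM2→LOC-12: c = 0.122969 rad, d = 783.43 km
LOC-12→SEC-55: c = 0.071697 rad, d = 456.78 km
Total = 1244.39 + 783.43 + 456.78 = 2484.60 km

2485 km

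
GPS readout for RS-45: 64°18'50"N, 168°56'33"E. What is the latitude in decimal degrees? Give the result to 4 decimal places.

64.3139°N

64° + 18′/60 + 50″/3600 = 64 + 0.30000 + 0.01389 = 64.3139°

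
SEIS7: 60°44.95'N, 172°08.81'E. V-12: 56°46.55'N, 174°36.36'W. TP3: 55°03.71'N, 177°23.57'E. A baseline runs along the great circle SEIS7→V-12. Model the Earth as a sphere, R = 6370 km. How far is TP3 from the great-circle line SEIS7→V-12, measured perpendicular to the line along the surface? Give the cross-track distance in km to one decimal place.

SEIS7: φ = +60.74917°, λ = +172.14683°
V-12: φ = +56.77583°, λ = -174.60600°
TP3: φ = +55.06183°, λ = +177.39283°
δ₁₃ = central angle SEIS7→TP3 = 0.110461 rad  (haversine)
θ₁₃ = bearing SEIS7→TP3 = 151.641°,  θ₁₂ = bearing SEIS7→V-12 = 114.255°
dₓₜ = R·arcsin(sin δ₁₃ · sin(θ₁₃ − θ₁₂)) = 6370·arcsin(0.11024·sin(37.386°)) = 426.686 km
|dₓₜ| = 426.686 km

426.7 km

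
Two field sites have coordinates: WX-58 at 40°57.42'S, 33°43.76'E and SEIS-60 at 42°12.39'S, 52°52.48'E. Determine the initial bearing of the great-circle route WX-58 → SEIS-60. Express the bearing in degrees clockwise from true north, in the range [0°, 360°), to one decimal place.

WX-58: φ = -40.95700°, λ = +33.72933°
SEIS-60: φ = -42.20650°, λ = +52.87467°
Δλ = 19.1453°
y = sin Δλ · cos φ₂ = 0.242933
x = cos φ₁ sin φ₂ − sin φ₁ cos φ₂ cos Δλ = -0.048662
θ = atan2(y, x) = 101.3269° → 101.3269° (mod 360°)

101.3°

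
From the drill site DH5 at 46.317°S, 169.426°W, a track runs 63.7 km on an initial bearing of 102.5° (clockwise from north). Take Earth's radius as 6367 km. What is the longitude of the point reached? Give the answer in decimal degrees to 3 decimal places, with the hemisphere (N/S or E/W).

168.614°W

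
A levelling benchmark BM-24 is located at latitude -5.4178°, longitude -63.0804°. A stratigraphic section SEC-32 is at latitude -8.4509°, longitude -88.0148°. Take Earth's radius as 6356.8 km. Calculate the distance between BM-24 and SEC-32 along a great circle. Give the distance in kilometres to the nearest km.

2766 km

Δφ = -3.0331°,  Δλ = -24.9344°
a = sin²(Δφ/2) + cos φ₁ cos φ₂ sin²(Δλ/2) = 0.046593
c = 2·arcsin(√a) = 0.435133 rad = 24.9313°
d = R·c = 6356.8 × 0.435133 = 2766.1 km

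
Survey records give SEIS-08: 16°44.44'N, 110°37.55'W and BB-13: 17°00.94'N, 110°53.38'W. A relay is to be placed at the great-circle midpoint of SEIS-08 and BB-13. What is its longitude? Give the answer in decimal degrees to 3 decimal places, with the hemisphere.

110.758°W

SEIS-08: φ = +16.74067°, λ = -110.62583°
BB-13: φ = +17.01567°, λ = -110.88967°
Bx = cos φ₂ cos Δλ = 0.956215,  By = cos φ₂ sin Δλ = -0.004403
φₘ = atan2(sin φ₁ + sin φ₂, √((cos φ₁ + Bx)² + By²)) = 16.87821°
λₘ = λ₁ + atan2(By, cos φ₁ + Bx) = -110.75765°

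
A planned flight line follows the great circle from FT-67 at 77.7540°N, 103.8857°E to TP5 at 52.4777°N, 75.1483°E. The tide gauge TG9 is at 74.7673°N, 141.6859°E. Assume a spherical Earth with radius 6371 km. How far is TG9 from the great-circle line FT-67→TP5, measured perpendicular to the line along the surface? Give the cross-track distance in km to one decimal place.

785.0 km

δ₁₃ = central angle FT-67→TG9 = 0.161750 rad  (haversine)
θ₁₃ = bearing FT-67→TG9 = 89.368°,  θ₁₂ = bearing FT-67→TP5 = 219.624°
dₓₜ = R·arcsin(sin δ₁₃ · sin(θ₁₃ − θ₁₂)) = 6371·arcsin(0.16105·sin(-130.257°)) = -785.002 km
|dₓₜ| = 785.002 km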